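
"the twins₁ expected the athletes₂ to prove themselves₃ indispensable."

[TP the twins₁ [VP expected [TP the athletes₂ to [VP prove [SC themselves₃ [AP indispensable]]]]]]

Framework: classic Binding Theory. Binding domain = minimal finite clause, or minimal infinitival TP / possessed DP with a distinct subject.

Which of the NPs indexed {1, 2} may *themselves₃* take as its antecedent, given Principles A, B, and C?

*themselves* is an anaphor, so Principle A applies: it must be bound in its binding domain.
Binding domain of *themselves₃*: the embedded TP, whose subject is the athletes₂.
*the twins₁* c-commands the anaphor but is outside its binding domain → cannot satisfy Principle A.
*the athletes₂* c-commands the anaphor within its binding domain → licit binder.

{2}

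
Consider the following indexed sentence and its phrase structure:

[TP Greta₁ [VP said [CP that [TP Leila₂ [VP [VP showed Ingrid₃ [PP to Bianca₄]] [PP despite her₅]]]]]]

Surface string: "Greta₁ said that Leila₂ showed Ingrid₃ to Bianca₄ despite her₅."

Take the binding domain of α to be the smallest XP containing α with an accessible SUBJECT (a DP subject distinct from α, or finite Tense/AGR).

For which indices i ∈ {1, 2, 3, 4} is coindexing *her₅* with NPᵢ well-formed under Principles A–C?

*her* is a pronoun, so Principle B applies: it must be free in its binding domain.
Binding domain of *her₅*: the embedded TP, whose subject is Leila₂.
*Greta₁* c-commands the pronoun but from outside its binding domain, and is not c-commanded by it → coindexation permitted.
*Leila₂* c-commands the pronoun within its binding domain → coindexation would violate Principle B.
*Ingrid₃* and the pronoun do not c-command one another → neither Principle B nor Principle C is at stake; coindexation permitted.
*Bianca₄* and the pronoun do not c-command one another → neither Principle B nor Principle C is at stake; coindexation permitted.

{1, 3, 4}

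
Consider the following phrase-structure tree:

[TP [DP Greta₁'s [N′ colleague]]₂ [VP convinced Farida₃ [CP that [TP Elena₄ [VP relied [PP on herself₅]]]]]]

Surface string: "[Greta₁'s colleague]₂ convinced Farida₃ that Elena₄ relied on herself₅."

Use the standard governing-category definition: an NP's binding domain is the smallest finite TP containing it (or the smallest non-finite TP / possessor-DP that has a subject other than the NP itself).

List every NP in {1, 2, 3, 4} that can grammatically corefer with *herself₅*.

{4}

*herself* is an anaphor, so Principle A applies: it must be bound in its binding domain.
Binding domain of *herself₅*: the embedded TP, whose subject is Elena₄.
*Greta₁* does not c-command the anaphor → cannot bind it.
*[Greta₁'s colleague]₂* c-commands the anaphor but is outside its binding domain → cannot satisfy Principle A.
*Farida₃* c-commands the anaphor but is outside its binding domain → cannot satisfy Principle A.
*Elena₄* c-commands the anaphor within its binding domain → licit binder.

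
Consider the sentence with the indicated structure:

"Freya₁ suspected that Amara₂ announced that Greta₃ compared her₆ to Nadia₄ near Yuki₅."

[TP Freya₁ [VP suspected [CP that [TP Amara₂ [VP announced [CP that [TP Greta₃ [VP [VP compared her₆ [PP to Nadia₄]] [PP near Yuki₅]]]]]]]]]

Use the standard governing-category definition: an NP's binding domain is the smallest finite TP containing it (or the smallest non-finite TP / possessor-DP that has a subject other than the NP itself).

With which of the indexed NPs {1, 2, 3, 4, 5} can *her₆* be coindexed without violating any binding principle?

*her* is a pronoun, so Principle B applies: it must be free in its binding domain.
Binding domain of *her₆*: the embedded TP, whose subject is Greta₃.
*Freya₁* c-commands the pronoun but from outside its binding domain, and is not c-commanded by it → coindexation permitted.
*Amara₂* c-commands the pronoun but from outside its binding domain, and is not c-commanded by it → coindexation permitted.
*Greta₃* c-commands the pronoun within its binding domain → coindexation would violate Principle B.
*Nadia₄*: the pronoun c-commands this R-expression → coindexation would violate Principle C on *Nadia₄*.
*Yuki₅* and the pronoun do not c-command one another → neither Principle B nor Principle C is at stake; coindexation permitted.

{1, 2, 5}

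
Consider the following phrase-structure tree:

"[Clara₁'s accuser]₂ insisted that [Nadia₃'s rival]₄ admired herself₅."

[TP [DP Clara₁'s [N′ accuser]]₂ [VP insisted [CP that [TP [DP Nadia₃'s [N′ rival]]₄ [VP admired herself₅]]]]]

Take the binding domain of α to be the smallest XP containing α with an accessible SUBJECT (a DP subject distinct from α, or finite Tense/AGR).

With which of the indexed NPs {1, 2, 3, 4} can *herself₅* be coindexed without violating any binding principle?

*herself* is an anaphor, so Principle A applies: it must be bound in its binding domain.
Binding domain of *herself₅*: the embedded TP, whose subject is [Nadia₃'s rival]₄.
*Clara₁* does not c-command the anaphor → cannot bind it.
*[Clara₁'s accuser]₂* c-commands the anaphor but is outside its binding domain → cannot satisfy Principle A.
*Nadia₃* does not c-command the anaphor → cannot bind it.
*[Nadia₃'s rival]₄* c-commands the anaphor within its binding domain → licit binder.

{4}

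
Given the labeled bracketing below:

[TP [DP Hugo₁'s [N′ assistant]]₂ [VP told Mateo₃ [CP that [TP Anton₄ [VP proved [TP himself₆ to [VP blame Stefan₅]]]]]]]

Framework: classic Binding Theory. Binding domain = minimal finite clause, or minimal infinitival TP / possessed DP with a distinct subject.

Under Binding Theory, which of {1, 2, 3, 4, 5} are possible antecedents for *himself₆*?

{4}

*himself* is an anaphor, so Principle A applies: it must be bound in its binding domain.
Binding domain of *himself₆*: the embedded TP, whose subject is Anton₄.
*Hugo₁* does not c-command the anaphor → cannot bind it.
*[Hugo₁'s assistant]₂* c-commands the anaphor but is outside its binding domain → cannot satisfy Principle A.
*Mateo₃* c-commands the anaphor but is outside its binding domain → cannot satisfy Principle A.
*Anton₄* c-commands the anaphor within its binding domain → licit binder.
*Stefan₅* does not c-command the anaphor → cannot bind it.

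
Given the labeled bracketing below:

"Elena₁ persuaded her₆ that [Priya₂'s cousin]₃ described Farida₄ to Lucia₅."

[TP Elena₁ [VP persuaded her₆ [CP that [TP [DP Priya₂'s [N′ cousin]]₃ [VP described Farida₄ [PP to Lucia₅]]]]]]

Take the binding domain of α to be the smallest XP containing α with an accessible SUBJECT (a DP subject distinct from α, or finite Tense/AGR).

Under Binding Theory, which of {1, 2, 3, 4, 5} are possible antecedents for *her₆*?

*her* is a pronoun, so Principle B applies: it must be free in its binding domain.
Binding domain of *her₆*: the matrix TP, whose subject is Elena₁.
*Elena₁* c-commands the pronoun within its binding domain → coindexation would violate Principle B.
*Priya₂*: the pronoun c-commands this R-expression → coindexation would violate Principle C on *Priya₂*.
*[Priya₂'s cousin]₃*: the pronoun c-commands this R-expression → coindexation would violate Principle C on *[Priya₂'s cousin]₃*.
*Farida₄*: the pronoun c-commands this R-expression → coindexation would violate Principle C on *Farida₄*.
*Lucia₅*: the pronoun c-commands this R-expression → coindexation would violate Principle C on *Lucia₅*.

none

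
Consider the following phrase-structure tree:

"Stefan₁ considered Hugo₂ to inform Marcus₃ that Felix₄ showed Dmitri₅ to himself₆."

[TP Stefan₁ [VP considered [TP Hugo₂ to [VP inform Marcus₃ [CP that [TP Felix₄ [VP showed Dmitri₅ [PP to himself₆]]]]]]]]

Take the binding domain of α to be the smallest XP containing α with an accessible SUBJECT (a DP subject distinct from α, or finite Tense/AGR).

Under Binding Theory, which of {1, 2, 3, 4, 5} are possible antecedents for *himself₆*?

*himself* is an anaphor, so Principle A applies: it must be bound in its binding domain.
Binding domain of *himself₆*: the embedded TP, whose subject is Felix₄.
*Stefan₁* c-commands the anaphor but is outside its binding domain → cannot satisfy Principle A.
*Hugo₂* c-commands the anaphor but is outside its binding domain → cannot satisfy Principle A.
*Marcus₃* c-commands the anaphor but is outside its binding domain → cannot satisfy Principle A.
*Felix₄* c-commands the anaphor within its binding domain → licit binder.
*Dmitri₅* c-commands the anaphor within its binding domain → licit binder.

{4, 5}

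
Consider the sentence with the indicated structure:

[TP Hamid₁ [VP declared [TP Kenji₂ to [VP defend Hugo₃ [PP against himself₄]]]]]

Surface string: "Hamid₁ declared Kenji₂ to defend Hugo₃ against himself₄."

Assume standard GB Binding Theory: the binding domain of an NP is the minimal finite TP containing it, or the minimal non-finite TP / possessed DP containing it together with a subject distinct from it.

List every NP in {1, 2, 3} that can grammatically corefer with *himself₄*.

*himself* is an anaphor, so Principle A applies: it must be bound in its binding domain.
Binding domain of *himself₄*: the embedded TP, whose subject is Kenji₂.
*Hamid₁* c-commands the anaphor but is outside its binding domain → cannot satisfy Principle A.
*Kenji₂* c-commands the anaphor within its binding domain → licit binder.
*Hugo₃* c-commands the anaphor within its binding domain → licit binder.

{2, 3}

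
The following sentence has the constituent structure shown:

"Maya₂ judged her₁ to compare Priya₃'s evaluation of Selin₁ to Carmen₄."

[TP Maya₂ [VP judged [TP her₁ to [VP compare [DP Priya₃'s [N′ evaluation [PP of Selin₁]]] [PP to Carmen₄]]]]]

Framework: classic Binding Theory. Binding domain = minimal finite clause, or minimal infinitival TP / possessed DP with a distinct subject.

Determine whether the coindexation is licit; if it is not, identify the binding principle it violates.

The two coindexed NPs are *her₁* and *Selin₁*.
*Selin₁* is an R-expression. Principle C requires it to be free everywhere.
*her₁* c-commands it and carries the same index.
The R-expression is bound → Principle C violation.

Principle C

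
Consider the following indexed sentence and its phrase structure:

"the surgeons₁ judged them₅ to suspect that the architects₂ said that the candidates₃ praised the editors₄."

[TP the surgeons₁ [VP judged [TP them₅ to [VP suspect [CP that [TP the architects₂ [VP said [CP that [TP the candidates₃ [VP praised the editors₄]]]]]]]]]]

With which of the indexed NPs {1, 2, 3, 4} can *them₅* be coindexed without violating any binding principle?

none

*them* is a pronoun, so Principle B applies: it must be free in its binding domain.
Binding domain of *them₅*: the matrix TP, whose subject is the surgeons₁.
*the surgeons₁* c-commands the pronoun within its binding domain → coindexation would violate Principle B.
*the architects₂*: the pronoun c-commands this R-expression → coindexation would violate Principle C on *the architects₂*.
*the candidates₃*: the pronoun c-commands this R-expression → coindexation would violate Principle C on *the candidates₃*.
*the editors₄*: the pronoun c-commands this R-expression → coindexation would violate Principle C on *the editors₄*.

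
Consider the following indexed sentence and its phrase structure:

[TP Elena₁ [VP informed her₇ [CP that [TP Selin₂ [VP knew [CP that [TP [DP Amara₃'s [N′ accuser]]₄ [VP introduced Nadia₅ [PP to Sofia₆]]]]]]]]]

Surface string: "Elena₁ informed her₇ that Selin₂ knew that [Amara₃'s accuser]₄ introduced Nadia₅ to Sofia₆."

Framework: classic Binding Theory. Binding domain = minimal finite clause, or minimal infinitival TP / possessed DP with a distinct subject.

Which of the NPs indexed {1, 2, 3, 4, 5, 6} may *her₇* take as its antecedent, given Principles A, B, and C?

*her* is a pronoun, so Principle B applies: it must be free in its binding domain.
Binding domain of *her₇*: the matrix TP, whose subject is Elena₁.
*Elena₁* c-commands the pronoun within its binding domain → coindexation would violate Principle B.
*Selin₂*: the pronoun c-commands this R-expression → coindexation would violate Principle C on *Selin₂*.
*Amara₃*: the pronoun c-commands this R-expression → coindexation would violate Principle C on *Amara₃*.
*[Amara₃'s accuser]₄*: the pronoun c-commands this R-expression → coindexation would violate Principle C on *[Amara₃'s accuser]₄*.
*Nadia₅*: the pronoun c-commands this R-expression → coindexation would violate Principle C on *Nadia₅*.
*Sofia₆*: the pronoun c-commands this R-expression → coindexation would violate Principle C on *Sofia₆*.

none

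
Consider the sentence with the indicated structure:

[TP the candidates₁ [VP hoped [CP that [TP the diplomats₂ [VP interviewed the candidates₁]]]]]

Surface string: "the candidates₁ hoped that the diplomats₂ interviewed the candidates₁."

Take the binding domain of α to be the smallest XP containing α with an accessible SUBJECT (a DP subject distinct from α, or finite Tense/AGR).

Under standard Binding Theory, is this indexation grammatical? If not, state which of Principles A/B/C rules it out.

Principle C

The two coindexed NPs are *the candidates₁* (the higher occurrence) and *the candidates₁* (the lower occurrence).
*the candidates₁* (the lower occurrence) is an R-expression. Principle C requires it to be free everywhere.
*the candidates₁* (the higher occurrence) c-commands it and carries the same index.
The R-expression is bound → Principle C violation.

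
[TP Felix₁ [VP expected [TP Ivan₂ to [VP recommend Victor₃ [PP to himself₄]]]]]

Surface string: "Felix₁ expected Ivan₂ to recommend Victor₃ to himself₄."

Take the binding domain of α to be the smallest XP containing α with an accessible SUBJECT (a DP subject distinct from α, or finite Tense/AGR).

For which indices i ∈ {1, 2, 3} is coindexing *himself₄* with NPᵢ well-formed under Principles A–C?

{2, 3}

*himself* is an anaphor, so Principle A applies: it must be bound in its binding domain.
Binding domain of *himself₄*: the embedded TP, whose subject is Ivan₂.
*Felix₁* c-commands the anaphor but is outside its binding domain → cannot satisfy Principle A.
*Ivan₂* c-commands the anaphor within its binding domain → licit binder.
*Victor₃* c-commands the anaphor within its binding domain → licit binder.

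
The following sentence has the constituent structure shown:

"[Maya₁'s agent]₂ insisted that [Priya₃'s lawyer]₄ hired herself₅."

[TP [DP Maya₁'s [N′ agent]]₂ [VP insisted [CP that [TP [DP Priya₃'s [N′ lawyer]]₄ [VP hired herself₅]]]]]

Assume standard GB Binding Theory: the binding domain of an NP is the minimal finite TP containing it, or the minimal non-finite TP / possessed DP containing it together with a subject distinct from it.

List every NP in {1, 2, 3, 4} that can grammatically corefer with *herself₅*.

{4}

*herself* is an anaphor, so Principle A applies: it must be bound in its binding domain.
Binding domain of *herself₅*: the embedded TP, whose subject is [Priya₃'s lawyer]₄.
*Maya₁* does not c-command the anaphor → cannot bind it.
*[Maya₁'s agent]₂* c-commands the anaphor but is outside its binding domain → cannot satisfy Principle A.
*Priya₃* does not c-command the anaphor → cannot bind it.
*[Priya₃'s lawyer]₄* c-commands the anaphor within its binding domain → licit binder.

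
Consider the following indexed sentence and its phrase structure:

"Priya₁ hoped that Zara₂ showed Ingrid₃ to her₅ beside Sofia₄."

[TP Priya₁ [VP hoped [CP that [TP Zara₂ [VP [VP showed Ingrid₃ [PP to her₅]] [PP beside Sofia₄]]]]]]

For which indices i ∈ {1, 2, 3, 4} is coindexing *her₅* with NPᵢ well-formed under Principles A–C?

{1, 4}

*her* is a pronoun, so Principle B applies: it must be free in its binding domain.
Binding domain of *her₅*: the embedded TP, whose subject is Zara₂.
*Priya₁* c-commands the pronoun but from outside its binding domain, and is not c-commanded by it → coindexation permitted.
*Zara₂* c-commands the pronoun within its binding domain → coindexation would violate Principle B.
*Ingrid₃* c-commands the pronoun within its binding domain → coindexation would violate Principle B.
*Sofia₄* and the pronoun do not c-command one another → neither Principle B nor Principle C is at stake; coindexation permitted.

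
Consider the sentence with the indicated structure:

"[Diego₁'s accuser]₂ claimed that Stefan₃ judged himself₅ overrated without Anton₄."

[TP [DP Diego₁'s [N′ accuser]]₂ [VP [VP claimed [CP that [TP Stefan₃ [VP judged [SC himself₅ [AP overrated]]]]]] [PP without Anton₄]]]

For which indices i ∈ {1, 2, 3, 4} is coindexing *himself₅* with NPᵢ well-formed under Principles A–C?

*himself* is an anaphor, so Principle A applies: it must be bound in its binding domain.
Binding domain of *himself₅*: the embedded TP, whose subject is Stefan₃.
*Diego₁* does not c-command the anaphor → cannot bind it.
*[Diego₁'s accuser]₂* c-commands the anaphor but is outside its binding domain → cannot satisfy Principle A.
*Stefan₃* c-commands the anaphor within its binding domain → licit binder.
*Anton₄* does not c-command the anaphor → cannot bind it.

{3}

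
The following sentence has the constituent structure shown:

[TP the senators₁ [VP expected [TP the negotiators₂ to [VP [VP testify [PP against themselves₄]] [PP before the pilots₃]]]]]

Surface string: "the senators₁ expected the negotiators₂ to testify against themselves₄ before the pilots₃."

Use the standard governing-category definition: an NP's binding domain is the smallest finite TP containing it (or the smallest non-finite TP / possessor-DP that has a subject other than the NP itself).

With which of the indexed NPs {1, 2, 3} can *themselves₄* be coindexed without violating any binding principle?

{2}

*themselves* is an anaphor, so Principle A applies: it must be bound in its binding domain.
Binding domain of *themselves₄*: the embedded TP, whose subject is the negotiators₂.
*the senators₁* c-commands the anaphor but is outside its binding domain → cannot satisfy Principle A.
*the negotiators₂* c-commands the anaphor within its binding domain → licit binder.
*the pilots₃* does not c-command the anaphor → cannot bind it.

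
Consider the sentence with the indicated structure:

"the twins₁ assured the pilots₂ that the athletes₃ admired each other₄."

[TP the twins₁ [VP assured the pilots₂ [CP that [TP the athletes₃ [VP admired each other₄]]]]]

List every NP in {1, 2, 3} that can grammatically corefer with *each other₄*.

{3}

*each other* is an anaphor, so Principle A applies: it must be bound in its binding domain.
Binding domain of *each other₄*: the embedded TP, whose subject is the athletes₃.
*the twins₁* c-commands the anaphor but is outside its binding domain → cannot satisfy Principle A.
*the pilots₂* c-commands the anaphor but is outside its binding domain → cannot satisfy Principle A.
*the athletes₃* c-commands the anaphor within its binding domain → licit binder.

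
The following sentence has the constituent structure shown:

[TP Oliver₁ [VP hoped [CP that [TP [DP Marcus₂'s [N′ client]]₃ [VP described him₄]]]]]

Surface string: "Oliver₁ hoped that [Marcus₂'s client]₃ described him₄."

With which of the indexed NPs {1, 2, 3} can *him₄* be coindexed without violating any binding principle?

*him* is a pronoun, so Principle B applies: it must be free in its binding domain.
Binding domain of *him₄*: the embedded TP, whose subject is [Marcus₂'s client]₃.
*Oliver₁* c-commands the pronoun but from outside its binding domain, and is not c-commanded by it → coindexation permitted.
*Marcus₂* and the pronoun do not c-command one another → neither Principle B nor Principle C is at stake; coindexation permitted.
*[Marcus₂'s client]₃* c-commands the pronoun within its binding domain → coindexation would violate Principle B.

{1, 2}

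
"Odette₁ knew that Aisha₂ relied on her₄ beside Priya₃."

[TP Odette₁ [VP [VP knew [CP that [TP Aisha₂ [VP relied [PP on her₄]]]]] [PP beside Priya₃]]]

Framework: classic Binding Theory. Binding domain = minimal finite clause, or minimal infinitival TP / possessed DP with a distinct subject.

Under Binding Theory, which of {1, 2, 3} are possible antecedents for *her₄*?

*her* is a pronoun, so Principle B applies: it must be free in its binding domain.
Binding domain of *her₄*: the embedded TP, whose subject is Aisha₂.
*Odette₁* c-commands the pronoun but from outside its binding domain, and is not c-commanded by it → coindexation permitted.
*Aisha₂* c-commands the pronoun within its binding domain → coindexation would violate Principle B.
*Priya₃* and the pronoun do not c-command one another → neither Principle B nor Principle C is at stake; coindexation permitted.

{1, 3}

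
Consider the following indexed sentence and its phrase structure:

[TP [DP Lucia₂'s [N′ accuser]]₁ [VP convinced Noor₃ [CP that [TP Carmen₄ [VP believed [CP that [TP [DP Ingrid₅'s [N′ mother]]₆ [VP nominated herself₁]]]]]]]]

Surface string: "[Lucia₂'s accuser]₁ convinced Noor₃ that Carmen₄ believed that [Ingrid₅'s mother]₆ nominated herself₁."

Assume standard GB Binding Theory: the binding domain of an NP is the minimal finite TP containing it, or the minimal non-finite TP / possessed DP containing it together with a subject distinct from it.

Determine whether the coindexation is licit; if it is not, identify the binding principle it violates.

The two coindexed NPs are *[Lucia₂'s accuser]₁* and *herself₁*.
*herself₁* is an anaphor. Principle A requires it to be bound within its binding domain — the embedded TP, whose subject is [Ingrid₅'s mother]₆.
Within that domain it is c-commanded by *[Ingrid₅'s mother]₆*, which does not share its index.
*[Lucia₂'s accuser]₁* does c-command the anaphor, but from outside its binding domain.
The anaphor is unbound in its domain → Principle A violation.

Principle A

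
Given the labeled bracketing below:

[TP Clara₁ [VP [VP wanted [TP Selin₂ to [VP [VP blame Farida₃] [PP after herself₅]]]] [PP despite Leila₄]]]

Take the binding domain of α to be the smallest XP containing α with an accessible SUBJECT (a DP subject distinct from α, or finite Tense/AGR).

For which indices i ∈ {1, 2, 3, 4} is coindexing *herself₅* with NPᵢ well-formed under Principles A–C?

{2}

*herself* is an anaphor, so Principle A applies: it must be bound in its binding domain.
Binding domain of *herself₅*: the embedded TP, whose subject is Selin₂.
*Clara₁* c-commands the anaphor but is outside its binding domain → cannot satisfy Principle A.
*Selin₂* c-commands the anaphor within its binding domain → licit binder.
*Farida₃* does not c-command the anaphor → cannot bind it.
*Leila₄* does not c-command the anaphor → cannot bind it.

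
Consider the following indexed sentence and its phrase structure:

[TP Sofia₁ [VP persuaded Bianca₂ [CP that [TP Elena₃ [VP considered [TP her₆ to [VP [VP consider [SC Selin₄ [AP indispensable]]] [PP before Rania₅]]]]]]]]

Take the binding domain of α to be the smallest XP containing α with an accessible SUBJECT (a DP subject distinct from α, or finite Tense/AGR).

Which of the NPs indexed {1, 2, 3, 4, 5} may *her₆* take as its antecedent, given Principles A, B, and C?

{1, 2}

*her* is a pronoun, so Principle B applies: it must be free in its binding domain.
Binding domain of *her₆*: the embedded TP, whose subject is Elena₃.
*Sofia₁* c-commands the pronoun but from outside its binding domain, and is not c-commanded by it → coindexation permitted.
*Bianca₂* c-commands the pronoun but from outside its binding domain, and is not c-commanded by it → coindexation permitted.
*Elena₃* c-commands the pronoun within its binding domain → coindexation would violate Principle B.
*Selin₄*: the pronoun c-commands this R-expression → coindexation would violate Principle C on *Selin₄*.
*Rania₅*: the pronoun c-commands this R-expression → coindexation would violate Principle C on *Rania₅*.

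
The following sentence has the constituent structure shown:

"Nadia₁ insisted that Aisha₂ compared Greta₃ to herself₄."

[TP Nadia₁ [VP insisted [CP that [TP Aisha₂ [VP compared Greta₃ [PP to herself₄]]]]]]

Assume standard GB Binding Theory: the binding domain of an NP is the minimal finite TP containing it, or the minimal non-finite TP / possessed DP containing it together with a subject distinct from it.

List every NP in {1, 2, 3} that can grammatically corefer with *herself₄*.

*herself* is an anaphor, so Principle A applies: it must be bound in its binding domain.
Binding domain of *herself₄*: the embedded TP, whose subject is Aisha₂.
*Nadia₁* c-commands the anaphor but is outside its binding domain → cannot satisfy Principle A.
*Aisha₂* c-commands the anaphor within its binding domain → licit binder.
*Greta₃* c-commands the anaphor within its binding domain → licit binder.

{2, 3}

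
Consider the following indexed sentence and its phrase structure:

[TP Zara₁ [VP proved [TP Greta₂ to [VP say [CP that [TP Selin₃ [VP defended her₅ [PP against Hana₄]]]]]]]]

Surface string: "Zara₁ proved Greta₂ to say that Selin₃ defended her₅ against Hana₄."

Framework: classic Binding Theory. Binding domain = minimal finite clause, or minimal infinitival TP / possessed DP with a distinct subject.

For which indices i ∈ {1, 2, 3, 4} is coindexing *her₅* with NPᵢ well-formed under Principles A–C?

{1, 2}

*her* is a pronoun, so Principle B applies: it must be free in its binding domain.
Binding domain of *her₅*: the embedded TP, whose subject is Selin₃.
*Zara₁* c-commands the pronoun but from outside its binding domain, and is not c-commanded by it → coindexation permitted.
*Greta₂* c-commands the pronoun but from outside its binding domain, and is not c-commanded by it → coindexation permitted.
*Selin₃* c-commands the pronoun within its binding domain → coindexation would violate Principle B.
*Hana₄*: the pronoun c-commands this R-expression → coindexation would violate Principle C on *Hana₄*.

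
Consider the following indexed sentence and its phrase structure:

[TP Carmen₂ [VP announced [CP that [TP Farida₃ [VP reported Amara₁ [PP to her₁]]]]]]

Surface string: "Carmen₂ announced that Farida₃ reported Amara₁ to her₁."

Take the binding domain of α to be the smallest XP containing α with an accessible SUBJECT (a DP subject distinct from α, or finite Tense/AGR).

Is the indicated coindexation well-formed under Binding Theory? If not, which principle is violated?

Principle B

The two coindexed NPs are *Amara₁* and *her₁*.
*her₁* is a pronoun. Its binding domain is the embedded TP, whose subject is Farida₃.
*Amara₁* c-commands it within that domain and carries the same index.
The pronoun is locally bound → Principle B violation.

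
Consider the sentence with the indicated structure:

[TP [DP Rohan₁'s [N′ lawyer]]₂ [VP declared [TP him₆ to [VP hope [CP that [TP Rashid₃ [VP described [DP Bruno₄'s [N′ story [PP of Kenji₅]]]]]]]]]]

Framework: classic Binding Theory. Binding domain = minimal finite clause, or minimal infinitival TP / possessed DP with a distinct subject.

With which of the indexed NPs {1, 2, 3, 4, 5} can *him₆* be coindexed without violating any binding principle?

*him* is a pronoun, so Principle B applies: it must be free in its binding domain.
Binding domain of *him₆*: the matrix TP, whose subject is [Rohan₁'s lawyer]₂.
*Rohan₁* and the pronoun do not c-command one another → neither Principle B nor Principle C is at stake; coindexation permitted.
*[Rohan₁'s lawyer]₂* c-commands the pronoun within its binding domain → coindexation would violate Principle B.
*Rashid₃*: the pronoun c-commands this R-expression → coindexation would violate Principle C on *Rashid₃*.
*Bruno₄*: the pronoun c-commands this R-expression → coindexation would violate Principle C on *Bruno₄*.
*Kenji₅*: the pronoun c-commands this R-expression → coindexation would violate Principle C on *Kenji₅*.

{1}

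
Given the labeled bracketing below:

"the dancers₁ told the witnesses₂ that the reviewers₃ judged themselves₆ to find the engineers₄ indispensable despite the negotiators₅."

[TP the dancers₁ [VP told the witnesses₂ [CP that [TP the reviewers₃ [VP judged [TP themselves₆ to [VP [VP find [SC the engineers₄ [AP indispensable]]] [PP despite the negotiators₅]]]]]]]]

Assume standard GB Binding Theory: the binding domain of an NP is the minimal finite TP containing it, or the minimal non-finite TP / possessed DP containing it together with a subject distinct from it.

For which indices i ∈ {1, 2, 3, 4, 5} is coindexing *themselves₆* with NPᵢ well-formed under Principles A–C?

{3}

*themselves* is an anaphor, so Principle A applies: it must be bound in its binding domain.
Binding domain of *themselves₆*: the embedded TP, whose subject is the reviewers₃.
*the dancers₁* c-commands the anaphor but is outside its binding domain → cannot satisfy Principle A.
*the witnesses₂* c-commands the anaphor but is outside its binding domain → cannot satisfy Principle A.
*the reviewers₃* c-commands the anaphor within its binding domain → licit binder.
*the engineers₄* does not c-command the anaphor → cannot bind it.
*the negotiators₅* does not c-command the anaphor → cannot bind it.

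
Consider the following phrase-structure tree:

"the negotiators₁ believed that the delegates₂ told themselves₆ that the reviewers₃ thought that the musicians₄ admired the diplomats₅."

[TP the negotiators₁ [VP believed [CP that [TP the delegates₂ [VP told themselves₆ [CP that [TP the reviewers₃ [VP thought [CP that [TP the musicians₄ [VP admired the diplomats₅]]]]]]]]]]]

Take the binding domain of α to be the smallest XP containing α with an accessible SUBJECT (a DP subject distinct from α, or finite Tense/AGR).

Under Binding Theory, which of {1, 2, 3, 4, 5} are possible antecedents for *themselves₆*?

*themselves* is an anaphor, so Principle A applies: it must be bound in its binding domain.
Binding domain of *themselves₆*: the embedded TP, whose subject is the delegates₂.
*the negotiators₁* c-commands the anaphor but is outside its binding domain → cannot satisfy Principle A.
*the delegates₂* c-commands the anaphor within its binding domain → licit binder.
*the reviewers₃* does not c-command the anaphor → cannot bind it.
*the musicians₄* does not c-command the anaphor → cannot bind it.
*the diplomats₅* does not c-command the anaphor → cannot bind it.

{2}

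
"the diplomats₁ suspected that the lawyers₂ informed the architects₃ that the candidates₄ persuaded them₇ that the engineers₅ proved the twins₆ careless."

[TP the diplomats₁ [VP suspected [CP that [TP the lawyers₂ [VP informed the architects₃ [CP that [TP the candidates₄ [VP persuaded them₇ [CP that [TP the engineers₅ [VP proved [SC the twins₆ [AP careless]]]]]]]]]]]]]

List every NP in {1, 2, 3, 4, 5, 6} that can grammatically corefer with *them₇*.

{1, 2, 3}

*them* is a pronoun, so Principle B applies: it must be free in its binding domain.
Binding domain of *them₇*: the embedded TP, whose subject is the candidates₄.
*the diplomats₁* c-commands the pronoun but from outside its binding domain, and is not c-commanded by it → coindexation permitted.
*the lawyers₂* c-commands the pronoun but from outside its binding domain, and is not c-commanded by it → coindexation permitted.
*the architects₃* c-commands the pronoun but from outside its binding domain, and is not c-commanded by it → coindexation permitted.
*the candidates₄* c-commands the pronoun within its binding domain → coindexation would violate Principle B.
*the engineers₅*: the pronoun c-commands this R-expression → coindexation would violate Principle C on *the engineers₅*.
*the twins₆*: the pronoun c-commands this R-expression → coindexation would violate Principle C on *the twins₆*.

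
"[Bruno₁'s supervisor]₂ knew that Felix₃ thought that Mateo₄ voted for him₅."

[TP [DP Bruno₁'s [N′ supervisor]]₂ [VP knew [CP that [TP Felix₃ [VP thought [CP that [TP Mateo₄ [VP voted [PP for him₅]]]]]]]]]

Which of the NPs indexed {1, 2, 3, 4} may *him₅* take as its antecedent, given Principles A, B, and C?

{1, 2, 3}

*him* is a pronoun, so Principle B applies: it must be free in its binding domain.
Binding domain of *him₅*: the embedded TP, whose subject is Mateo₄.
*Bruno₁* and the pronoun do not c-command one another → neither Principle B nor Principle C is at stake; coindexation permitted.
*[Bruno₁'s supervisor]₂* c-commands the pronoun but from outside its binding domain, and is not c-commanded by it → coindexation permitted.
*Felix₃* c-commands the pronoun but from outside its binding domain, and is not c-commanded by it → coindexation permitted.
*Mateo₄* c-commands the pronoun within its binding domain → coindexation would violate Principle B.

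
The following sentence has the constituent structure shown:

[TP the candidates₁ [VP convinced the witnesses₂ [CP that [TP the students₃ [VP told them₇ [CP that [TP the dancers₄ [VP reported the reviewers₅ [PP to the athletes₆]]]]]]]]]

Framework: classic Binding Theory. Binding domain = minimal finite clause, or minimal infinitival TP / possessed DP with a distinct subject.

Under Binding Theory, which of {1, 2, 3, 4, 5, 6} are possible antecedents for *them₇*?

{1, 2}

*them* is a pronoun, so Principle B applies: it must be free in its binding domain.
Binding domain of *them₇*: the embedded TP, whose subject is the students₃.
*the candidates₁* c-commands the pronoun but from outside its binding domain, and is not c-commanded by it → coindexation permitted.
*the witnesses₂* c-commands the pronoun but from outside its binding domain, and is not c-commanded by it → coindexation permitted.
*the students₃* c-commands the pronoun within its binding domain → coindexation would violate Principle B.
*the dancers₄*: the pronoun c-commands this R-expression → coindexation would violate Principle C on *the dancers₄*.
*the reviewers₅*: the pronoun c-commands this R-expression → coindexation would violate Principle C on *the reviewers₅*.
*the athletes₆*: the pronoun c-commands this R-expression → coindexation would violate Principle C on *the athletes₆*.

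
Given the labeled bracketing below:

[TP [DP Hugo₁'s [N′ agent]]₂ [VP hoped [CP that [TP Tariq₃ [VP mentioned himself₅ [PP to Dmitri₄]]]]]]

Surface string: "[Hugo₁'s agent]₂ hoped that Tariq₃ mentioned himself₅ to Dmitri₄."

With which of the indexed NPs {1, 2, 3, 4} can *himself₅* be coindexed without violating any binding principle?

{3}

*himself* is an anaphor, so Principle A applies: it must be bound in its binding domain.
Binding domain of *himself₅*: the embedded TP, whose subject is Tariq₃.
*Hugo₁* does not c-command the anaphor → cannot bind it.
*[Hugo₁'s agent]₂* c-commands the anaphor but is outside its binding domain → cannot satisfy Principle A.
*Tariq₃* c-commands the anaphor within its binding domain → licit binder.
*Dmitri₄* does not c-command the anaphor → cannot bind it.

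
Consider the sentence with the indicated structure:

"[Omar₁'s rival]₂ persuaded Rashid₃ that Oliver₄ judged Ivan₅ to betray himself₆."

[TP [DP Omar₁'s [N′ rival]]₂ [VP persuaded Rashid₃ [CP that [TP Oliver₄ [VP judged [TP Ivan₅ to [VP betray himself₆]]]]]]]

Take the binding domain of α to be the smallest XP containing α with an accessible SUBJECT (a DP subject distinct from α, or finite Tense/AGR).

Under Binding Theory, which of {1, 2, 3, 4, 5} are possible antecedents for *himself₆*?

*himself* is an anaphor, so Principle A applies: it must be bound in its binding domain.
Binding domain of *himself₆*: the embedded TP, whose subject is Ivan₅.
*Omar₁* does not c-command the anaphor → cannot bind it.
*[Omar₁'s rival]₂* c-commands the anaphor but is outside its binding domain → cannot satisfy Principle A.
*Rashid₃* c-commands the anaphor but is outside its binding domain → cannot satisfy Principle A.
*Oliver₄* c-commands the anaphor but is outside its binding domain → cannot satisfy Principle A.
*Ivan₅* c-commands the anaphor within its binding domain → licit binder.

{5}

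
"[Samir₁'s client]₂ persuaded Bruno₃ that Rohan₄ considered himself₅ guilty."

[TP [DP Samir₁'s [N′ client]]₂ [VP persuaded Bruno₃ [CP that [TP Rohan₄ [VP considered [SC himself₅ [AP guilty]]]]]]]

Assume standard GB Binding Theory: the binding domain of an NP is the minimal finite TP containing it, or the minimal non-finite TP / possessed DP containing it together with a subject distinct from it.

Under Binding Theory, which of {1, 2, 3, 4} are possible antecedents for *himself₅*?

{4}

*himself* is an anaphor, so Principle A applies: it must be bound in its binding domain.
Binding domain of *himself₅*: the embedded TP, whose subject is Rohan₄.
*Samir₁* does not c-command the anaphor → cannot bind it.
*[Samir₁'s client]₂* c-commands the anaphor but is outside its binding domain → cannot satisfy Principle A.
*Bruno₃* c-commands the anaphor but is outside its binding domain → cannot satisfy Principle A.
*Rohan₄* c-commands the anaphor within its binding domain → licit binder.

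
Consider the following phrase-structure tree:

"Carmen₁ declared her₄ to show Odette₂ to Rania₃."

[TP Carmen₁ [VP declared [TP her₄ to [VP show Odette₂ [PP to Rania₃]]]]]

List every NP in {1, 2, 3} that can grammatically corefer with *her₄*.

*her* is a pronoun, so Principle B applies: it must be free in its binding domain.
Binding domain of *her₄*: the matrix TP, whose subject is Carmen₁.
*Carmen₁* c-commands the pronoun within its binding domain → coindexation would violate Principle B.
*Odette₂*: the pronoun c-commands this R-expression → coindexation would violate Principle C on *Odette₂*.
*Rania₃*: the pronoun c-commands this R-expression → coindexation would violate Principle C on *Rania₃*.

none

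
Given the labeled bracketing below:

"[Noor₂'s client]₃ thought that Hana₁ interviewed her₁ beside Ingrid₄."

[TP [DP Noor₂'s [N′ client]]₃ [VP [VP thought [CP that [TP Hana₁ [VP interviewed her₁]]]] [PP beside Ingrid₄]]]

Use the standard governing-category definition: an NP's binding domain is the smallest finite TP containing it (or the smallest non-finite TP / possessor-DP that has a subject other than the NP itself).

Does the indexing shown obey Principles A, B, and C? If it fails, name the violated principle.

The two coindexed NPs are *Hana₁* and *her₁*.
*her₁* is a pronoun. Its binding domain is the embedded TP, whose subject is Hana₁.
*Hana₁* c-commands it within that domain and carries the same index.
The pronoun is locally bound → Principle B violation.

Principle B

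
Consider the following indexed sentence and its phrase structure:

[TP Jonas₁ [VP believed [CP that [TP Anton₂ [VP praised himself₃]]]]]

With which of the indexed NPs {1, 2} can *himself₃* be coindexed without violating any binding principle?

*himself* is an anaphor, so Principle A applies: it must be bound in its binding domain.
Binding domain of *himself₃*: the embedded TP, whose subject is Anton₂.
*Jonas₁* c-commands the anaphor but is outside its binding domain → cannot satisfy Principle A.
*Anton₂* c-commands the anaphor within its binding domain → licit binder.

{2}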